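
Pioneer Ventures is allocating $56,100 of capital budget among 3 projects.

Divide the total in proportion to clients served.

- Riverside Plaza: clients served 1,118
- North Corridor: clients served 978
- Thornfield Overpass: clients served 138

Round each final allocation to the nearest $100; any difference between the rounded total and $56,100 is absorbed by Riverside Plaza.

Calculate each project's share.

Riverside Plaza: $28,000; North Corridor: $24,600; Thornfield Overpass: $3,500

Clients served total: 2,234.
Raw shares: Riverside Plaza 1,118/2,234 × $56,100 = 28,075.11; North Corridor 978/2,234 × $56,100 = 24,559.44; Thornfield Overpass 138/2,234 × $56,100 = 3,465.44.
Rounded to nearest $100: Riverside Plaza $28,100; North Corridor $24,600; Thornfield Overpass $3,500. Sum = $56,200.
Difference $56,100 − $56,200 = −$100 applied to Riverside Plaza: Riverside Plaza becomes $28,000.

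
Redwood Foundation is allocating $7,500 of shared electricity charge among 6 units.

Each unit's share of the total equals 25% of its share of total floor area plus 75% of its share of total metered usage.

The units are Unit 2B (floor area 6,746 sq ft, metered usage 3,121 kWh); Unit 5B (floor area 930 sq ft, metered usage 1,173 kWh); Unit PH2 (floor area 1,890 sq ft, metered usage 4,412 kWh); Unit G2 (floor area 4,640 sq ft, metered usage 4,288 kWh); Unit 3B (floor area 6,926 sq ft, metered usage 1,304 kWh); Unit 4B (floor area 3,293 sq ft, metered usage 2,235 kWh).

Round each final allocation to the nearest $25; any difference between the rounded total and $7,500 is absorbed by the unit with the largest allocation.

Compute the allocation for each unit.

Floor area total 24,425; metered usage total 16,533.
Combined weights (25% floor area + 75% metered usage): Unit 2B 0.2106; Unit 5B 0.0627; Unit PH2 0.2195; Unit G2 0.2420; Unit 3B 0.1300; Unit 4B 0.1351.
Raw shares: Unit 2B 1,579.71; Unit 5B 470.48; Unit PH2 1,646.18; Unit G2 1,815.09; Unit 3B 975.34; Unit 4B 1,013.20.
At nearest $25: Unit 2B $1,575; Unit 5B $475; Unit PH2 $1,650; Unit G2 $1,825; Unit 3B $975; Unit 4B $1,025. Sum = $7,525.
Difference $7,500 − $7,525 = −$25 applied to largest allocation (Unit G2): Unit G2 becomes $1,800.

Unit 2B: $1,575 | Unit 5B: $475 | Unit PH2: $1,650 | Unit G2: $1,800 | Unit 3B: $975 | Unit 4B: $1,025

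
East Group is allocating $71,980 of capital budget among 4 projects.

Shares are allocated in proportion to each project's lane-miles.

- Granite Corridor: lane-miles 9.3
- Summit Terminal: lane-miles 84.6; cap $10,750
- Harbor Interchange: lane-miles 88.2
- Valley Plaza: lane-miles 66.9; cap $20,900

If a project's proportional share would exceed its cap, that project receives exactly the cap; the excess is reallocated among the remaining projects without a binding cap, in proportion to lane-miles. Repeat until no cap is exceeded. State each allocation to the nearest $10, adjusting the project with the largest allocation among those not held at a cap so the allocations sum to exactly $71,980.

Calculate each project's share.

Granite Corridor: $3,850; Summit Terminal: $10,750; Harbor Interchange: $36,480; Valley Plaza: $20,900

Total lane-miles = 249.
Proportional shares (ignoring caps): Granite Corridor 2,688.41; Summit Terminal 24,455.86; Harbor Interchange 25,496.53; Valley Plaza 19,339.20.
Held at cap: Summit Terminal ($10,750); remaining pool $61,230 reallocated over remaining lane-miles 164.4.
Held at cap: Valley Plaza ($20,900); remaining pool $40,330 reallocated over remaining lane-miles 97.5.
Redistributed shares: Granite Corridor 3,846.86 → $3,850; Harbor Interchange 36,483.14 → $36,480.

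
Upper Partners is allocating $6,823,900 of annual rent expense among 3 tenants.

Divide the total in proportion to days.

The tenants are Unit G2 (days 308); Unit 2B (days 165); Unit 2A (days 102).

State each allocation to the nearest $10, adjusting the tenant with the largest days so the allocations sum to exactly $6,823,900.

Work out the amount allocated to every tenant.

Unit G2: $3,655,240 · Unit 2B: $1,958,160 · Unit 2A: $1,210,500

Combined days = 308 + 165 + 102 = 575.
Raw shares: Unit G2 3,655,236.87; Unit 2B 1,958,162.61; Unit 2A 1,210,500.52.
After rounding ($10): Unit G2 $3,655,240; Unit 2B $1,958,160; Unit 2A $1,210,500. Sum = $6,823,900.
Sum already equals the total — no adjustment.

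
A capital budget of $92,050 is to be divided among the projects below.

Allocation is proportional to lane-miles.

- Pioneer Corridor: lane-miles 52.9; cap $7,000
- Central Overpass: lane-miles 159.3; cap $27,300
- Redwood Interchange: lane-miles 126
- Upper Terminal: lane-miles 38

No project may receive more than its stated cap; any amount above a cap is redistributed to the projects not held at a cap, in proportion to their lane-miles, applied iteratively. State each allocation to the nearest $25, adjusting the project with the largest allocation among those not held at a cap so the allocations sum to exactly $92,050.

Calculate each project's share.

Total lane-miles = 376.2.
Pro-rata shares before constraints: Pioneer Corridor 12,943.77; Central Overpass 38,978.11; Redwood Interchange 30,830.14; Upper Terminal 9,297.98.
Cap binds for Pioneer Corridor ($7,000), Central Overpass ($27,300); balance $57,750 reallocated over remaining lane-miles 164.
Remaining shares: Redwood Interchange 44,368.90 → $44,375; Upper Terminal 13,381.10 → $13,375.

Pioneer Corridor: $7,000 | Central Overpass: $27,300 | Redwood Interchange: $44,375 | Upper Terminal: $13,375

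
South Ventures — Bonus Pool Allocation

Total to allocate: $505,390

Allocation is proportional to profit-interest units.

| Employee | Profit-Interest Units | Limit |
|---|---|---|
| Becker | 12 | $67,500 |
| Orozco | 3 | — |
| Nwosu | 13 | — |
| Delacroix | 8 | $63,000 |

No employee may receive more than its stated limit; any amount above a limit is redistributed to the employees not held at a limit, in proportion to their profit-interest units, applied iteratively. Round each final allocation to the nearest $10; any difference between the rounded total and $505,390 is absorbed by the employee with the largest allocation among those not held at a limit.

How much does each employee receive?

Combined profit-interest units = 36.
Proportional shares (ignoring caps): Becker 168,463.33; Orozco 42,115.83; Nwosu 182,501.94; Delacroix 112,308.89.
Cap binds for Becker ($67,500), Delacroix ($63,000); balance $374,890 reallocated over remaining profit-interest units 16.
Redistributed shares: Orozco 70,291.88 → $70,290; Nwosu 304,598.12 → $304,600.

Becker: $67,500; Orozco: $70,290; Nwosu: $304,600; Delacroix: $63,000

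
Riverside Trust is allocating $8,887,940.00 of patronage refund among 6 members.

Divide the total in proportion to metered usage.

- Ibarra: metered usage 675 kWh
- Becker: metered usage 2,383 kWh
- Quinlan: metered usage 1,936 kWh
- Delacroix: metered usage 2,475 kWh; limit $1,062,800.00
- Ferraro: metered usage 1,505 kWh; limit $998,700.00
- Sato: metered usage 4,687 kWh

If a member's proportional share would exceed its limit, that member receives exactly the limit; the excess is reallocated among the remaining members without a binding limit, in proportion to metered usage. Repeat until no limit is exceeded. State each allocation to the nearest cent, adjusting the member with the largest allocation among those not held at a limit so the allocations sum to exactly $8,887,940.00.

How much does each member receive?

Ibarra: $475,968.08 | Becker: $1,680,343.61 | Quinlan: $1,365,146.97 | Delacroix: $1,062,800.00 | Ferraro: $998,700.00 | Sato: $3,304,981.34

Sum of metered usage: 13,661.
Pro-rata shares before constraints: Ibarra 439,159.61496; Becker 1,550,396.0925; Quinlan 1,259,574.8364; Delacroix 1,610,251.9215; Ferraro 979,163.2897; Sato 3,049,394.2449.
Cap binds for Delacroix ($1,062,800.00); residual $7,825,140.00 reallocated over remaining metered usage 11,186.
Cap binds for Ferraro ($998,700.00); residual $6,826,440.00 reallocated over remaining metered usage 9,681.
Remaining shares: Ibarra 475,968.0818 → $475,968.08; Becker 1,680,343.6133 → $1,680,343.61; Quinlan 1,365,146.9724 → $1,365,146.97; Sato 3,304,981.3325 → $3,304,981.33.
Rounding difference +$0.01 applied to Sato → $3,304,981.34.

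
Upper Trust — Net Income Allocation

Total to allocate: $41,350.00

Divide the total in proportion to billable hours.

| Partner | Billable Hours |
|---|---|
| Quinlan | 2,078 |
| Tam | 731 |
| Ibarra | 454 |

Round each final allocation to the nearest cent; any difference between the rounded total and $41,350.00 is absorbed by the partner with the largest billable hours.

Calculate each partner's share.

Billable hours total: 2,078 + 731 + 454 = 3,263.
Unrounded shares: Quinlan 26,333.2210; Tam 9,263.5152; Ibarra 5,753.2639.
At nearest cent: Quinlan $26,333.22; Tam $9,263.52; Ibarra $5,753.26. Sum = $41,350.00.
Sum already equals the total — no adjustment.

Quinlan: $26,333.22; Tam: $9,263.52; Ibarra: $5,753.26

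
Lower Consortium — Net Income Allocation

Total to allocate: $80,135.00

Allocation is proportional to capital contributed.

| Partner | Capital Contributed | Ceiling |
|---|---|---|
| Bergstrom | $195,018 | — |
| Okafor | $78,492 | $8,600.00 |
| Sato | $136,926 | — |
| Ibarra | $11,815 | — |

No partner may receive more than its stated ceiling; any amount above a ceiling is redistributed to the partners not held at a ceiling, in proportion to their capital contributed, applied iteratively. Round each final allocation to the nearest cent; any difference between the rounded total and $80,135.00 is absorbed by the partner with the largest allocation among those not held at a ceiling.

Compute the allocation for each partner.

Bergstrom: $40,582.54 | Okafor: $8,600.00 | Sato: $28,493.80 | Ibarra: $2,458.66

Capital contributed total: 422,251.
Pro-rata shares before constraints: Bergstrom 37,010.6108; Okafor 14,896.2499; Sato 25,985.8828; Ibarra 2,242.2564.
Held at cap: Okafor ($8,600.00); residual $71,535.00 reallocated over remaining capital contributed 343,759.
Shares after redistribution: Bergstrom 40,582.5379 → $40,582.54; Sato 28,493.8035 → $28,493.80; Ibarra 2,458.6586 → $2,458.66.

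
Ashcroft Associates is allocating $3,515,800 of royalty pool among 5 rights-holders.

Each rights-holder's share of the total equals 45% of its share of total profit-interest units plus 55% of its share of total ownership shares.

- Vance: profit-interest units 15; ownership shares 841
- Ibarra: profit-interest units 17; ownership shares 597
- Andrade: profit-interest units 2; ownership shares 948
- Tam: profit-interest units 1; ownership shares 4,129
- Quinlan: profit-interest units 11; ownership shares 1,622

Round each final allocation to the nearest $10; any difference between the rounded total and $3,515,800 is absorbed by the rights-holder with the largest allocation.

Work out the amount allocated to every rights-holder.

Vance: $715,760 · Ibarra: $726,560 · Andrade: $294,070 · Tam: $1,015,620 · Quinlan: $763,790

Profit-interest units total 46; ownership shares total 8,137.
Combined weights (45% profit-interest units + 55% ownership shares): Vance 0.2036; Ibarra 0.2067; Andrade 0.0836; Tam 0.2889; Quinlan 0.2172.
Raw shares: Vance 715,762.05; Ibarra 726,564.88; Andrade 294,071.66; Tam 1,015,616.01; Quinlan 763,785.39.
After rounding ($10): Vance $715,760; Ibarra $726,560; Andrade $294,070; Tam $1,015,620; Quinlan $763,790. Sum = $3,515,800.
No rounding difference to absorb.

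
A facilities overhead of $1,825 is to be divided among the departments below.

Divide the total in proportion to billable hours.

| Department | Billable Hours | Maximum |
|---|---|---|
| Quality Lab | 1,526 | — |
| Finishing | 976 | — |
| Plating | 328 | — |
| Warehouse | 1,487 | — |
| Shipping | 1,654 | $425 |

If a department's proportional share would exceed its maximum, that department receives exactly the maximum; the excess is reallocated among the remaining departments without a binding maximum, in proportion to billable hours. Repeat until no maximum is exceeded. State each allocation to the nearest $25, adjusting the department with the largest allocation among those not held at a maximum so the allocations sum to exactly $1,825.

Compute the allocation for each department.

Quality Lab: $500; Finishing: $325; Plating: $100; Warehouse: $475; Shipping: $425

Combined billable hours = 5,971.
Proportional shares (ignoring caps): Quality Lab 466.41; Finishing 298.31; Plating 100.25; Warehouse 454.49; Shipping 505.54.
Held at cap: Shipping ($425); remaining pool $1,400 reallocated over remaining billable hours 4,317.
Shares after redistribution: Quality Lab 494.88 → $500; Finishing 316.52 → $325; Plating 106.37 → $100; Warehouse 482.23 → $475.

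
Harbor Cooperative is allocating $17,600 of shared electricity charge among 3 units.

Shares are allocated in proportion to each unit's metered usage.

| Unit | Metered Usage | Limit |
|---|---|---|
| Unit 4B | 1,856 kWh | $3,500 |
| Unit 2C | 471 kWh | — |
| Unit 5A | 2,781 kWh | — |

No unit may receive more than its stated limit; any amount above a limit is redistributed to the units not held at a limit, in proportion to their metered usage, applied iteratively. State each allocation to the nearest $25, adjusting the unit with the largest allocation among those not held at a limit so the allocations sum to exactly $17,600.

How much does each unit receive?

Unit 4B: $3,500 · Unit 2C: $2,050 · Unit 5A: $12,050

Sum of metered usage: 5,108.
Proportional shares (ignoring caps): Unit 4B 6,394.99; Unit 2C 1,622.87; Unit 5A 9,582.15.
Held at cap: Unit 4B ($3,500); residual $14,100 reallocated over remaining metered usage 3,252.
Remaining shares: Unit 2C 2,042.16 → $2,050; Unit 5A 12,057.84 → $12,050.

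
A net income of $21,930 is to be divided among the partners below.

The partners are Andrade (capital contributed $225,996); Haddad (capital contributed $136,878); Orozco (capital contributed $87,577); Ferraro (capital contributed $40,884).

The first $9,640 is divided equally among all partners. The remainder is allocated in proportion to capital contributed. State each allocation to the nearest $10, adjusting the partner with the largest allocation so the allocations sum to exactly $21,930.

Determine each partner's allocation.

Andrade: $8,070; Haddad: $5,830; Orozco: $4,600; Ferraro: $3,430

$9,640 shared equally gives $2,410 per partner.
Remainder $12,290 by capital contributed (total 491,335): Andrade 5,652.95 → $5,650; Haddad 3,423.80 → $3,420; Orozco 2,190.61 → $2,190; Ferraro 1,022.65 → $1,020.
Rounding difference +$10 on remainder applied to Andrade.
Totals: Andrade $2,410 + $5,660 = $8,070; Haddad $2,410 + $3,420 = $5,830; Orozco $2,410 + $2,190 = $4,600; Ferraro $2,410 + $1,020 = $3,430.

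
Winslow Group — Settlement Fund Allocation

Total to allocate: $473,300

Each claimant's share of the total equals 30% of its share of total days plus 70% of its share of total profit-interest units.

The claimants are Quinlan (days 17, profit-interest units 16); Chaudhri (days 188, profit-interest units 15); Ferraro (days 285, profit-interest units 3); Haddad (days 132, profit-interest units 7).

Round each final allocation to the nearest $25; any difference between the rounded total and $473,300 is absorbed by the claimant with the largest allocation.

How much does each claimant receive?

Quinlan: $133,175; Chaudhri: $164,125; Ferraro: $89,300; Haddad: $86,700

Totals — days 622, profit-interest units 41.
Composite weights (30% days + 70% profit-interest units): Quinlan 0.2814; Chaudhri 0.3468; Ferraro 0.1887; Haddad 0.1832.
Unrounded shares: Quinlan 133,172.46; Chaudhri 164,127.57; Ferraro 89,301.92; Haddad 86,698.05.
After rounding ($25): Quinlan $133,175; Chaudhri $164,125; Ferraro $89,300; Haddad $86,700. Sum = $473,300.
No rounding difference to absorb.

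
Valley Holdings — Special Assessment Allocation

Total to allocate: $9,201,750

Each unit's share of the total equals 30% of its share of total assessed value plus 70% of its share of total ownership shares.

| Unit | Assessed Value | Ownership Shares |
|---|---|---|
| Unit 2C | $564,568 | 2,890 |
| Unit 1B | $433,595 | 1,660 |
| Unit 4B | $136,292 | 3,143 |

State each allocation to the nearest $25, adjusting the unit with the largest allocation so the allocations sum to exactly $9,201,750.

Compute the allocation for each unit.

Unit 2C: $3,793,550 · Unit 1B: $2,444,975 · Unit 4B: $2,963,225

Assessed value total 1,134,455; ownership shares total 7,693.
Combined weights (30% assessed value + 70% ownership shares): Unit 2C 0.4123; Unit 1B 0.2657; Unit 4B 0.3220.
Proportional shares: Unit 2C 3,793,541.46; Unit 1B 2,444,979.25; Unit 4B 2,963,229.29.
After rounding ($25): Unit 2C $3,793,550; Unit 1B $2,444,975; Unit 4B $2,963,225. Sum = $9,201,750.
No rounding difference to absorb.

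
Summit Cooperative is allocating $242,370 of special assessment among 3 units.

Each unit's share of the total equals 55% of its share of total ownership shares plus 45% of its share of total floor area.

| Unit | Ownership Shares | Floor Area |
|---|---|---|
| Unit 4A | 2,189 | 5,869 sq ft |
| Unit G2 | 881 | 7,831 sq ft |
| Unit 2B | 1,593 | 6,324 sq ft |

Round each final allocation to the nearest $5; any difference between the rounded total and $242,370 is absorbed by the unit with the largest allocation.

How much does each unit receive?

Unit 4A: $94,545 · Unit G2: $67,840 · Unit 2B: $79,985

Totals — ownership shares 4,663, floor area 20,024.
Composite weights (55% ownership shares + 45% floor area): Unit 4A 0.3901; Unit G2 0.2799; Unit 2B 0.3300.
Proportional shares: Unit 4A 94,545.24; Unit G2 67,839.39; Unit 2B 79,985.38.
Rounded to nearest $5: Unit 4A $94,545; Unit G2 $67,840; Unit 2B $79,985. Sum = $242,370.
No rounding difference to absorb.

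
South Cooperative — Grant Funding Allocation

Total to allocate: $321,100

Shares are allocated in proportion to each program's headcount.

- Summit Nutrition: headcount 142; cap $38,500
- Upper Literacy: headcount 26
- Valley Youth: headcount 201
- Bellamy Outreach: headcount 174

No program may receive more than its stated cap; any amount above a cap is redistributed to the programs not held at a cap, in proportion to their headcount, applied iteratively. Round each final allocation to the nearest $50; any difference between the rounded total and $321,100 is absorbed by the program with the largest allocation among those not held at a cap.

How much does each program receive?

Sum of headcount: 543.
Unconstrained shares: Summit Nutrition 83,970.90; Upper Literacy 15,374.95; Valley Youth 118,860.22; Bellamy Outreach 102,893.92.
Capped: Summit Nutrition ($38,500); balance $282,600 reallocated over remaining headcount 401.
Redistributed shares: Upper Literacy 18,323.19 → $18,300; Valley Youth 141,652.37 → $141,650; Bellamy Outreach 122,624.44 → $122,600.
Rounding difference +$50 applied to Valley Youth → $141,700.

Summit Nutrition: $38,500 · Upper Literacy: $18,300 · Valley Youth: $141,700 · Bellamy Outreach: $122,600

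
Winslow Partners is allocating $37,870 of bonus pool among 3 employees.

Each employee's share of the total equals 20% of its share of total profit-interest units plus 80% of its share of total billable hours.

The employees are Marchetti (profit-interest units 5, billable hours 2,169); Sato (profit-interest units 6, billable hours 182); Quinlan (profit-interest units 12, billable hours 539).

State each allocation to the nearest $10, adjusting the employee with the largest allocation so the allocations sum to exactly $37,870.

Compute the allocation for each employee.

Marchetti: $24,390 | Sato: $3,880 | Quinlan: $9,600

Totals — profit-interest units 23, billable hours 2,890.
Blended shares (20% profit-interest units + 80% billable hours): Marchetti 0.6439; Sato 0.1026; Quinlan 0.2536.
Unrounded shares: Marchetti 24,384.25; Sato 3,883.74; Quinlan 9,602.01.
At nearest $10: Marchetti $24,380; Sato $3,880; Quinlan $9,600. Sum = $37,860.
Difference $37,870 − $37,860 = +$10 applied to largest allocation (Marchetti): Marchetti becomes $24,390.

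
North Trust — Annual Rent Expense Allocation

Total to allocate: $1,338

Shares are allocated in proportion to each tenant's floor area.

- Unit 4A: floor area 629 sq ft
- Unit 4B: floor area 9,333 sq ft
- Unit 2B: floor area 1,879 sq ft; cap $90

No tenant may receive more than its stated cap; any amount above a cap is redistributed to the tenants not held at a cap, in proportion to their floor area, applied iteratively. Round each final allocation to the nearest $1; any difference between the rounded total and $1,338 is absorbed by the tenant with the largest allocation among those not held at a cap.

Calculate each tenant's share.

Unit 4A: $79 | Unit 4B: $1,169 | Unit 2B: $90

Floor area total: 11,841.
Pro-rata shares before constraints: Unit 4A 71.08; Unit 4B 1,054.60; Unit 2B 212.32.
Held at cap: Unit 2B ($90); remaining pool $1,248 reallocated over remaining floor area 9,962.
Shares after redistribution: Unit 4A 78.80 → $79; Unit 4B 1,169.20 → $1,169.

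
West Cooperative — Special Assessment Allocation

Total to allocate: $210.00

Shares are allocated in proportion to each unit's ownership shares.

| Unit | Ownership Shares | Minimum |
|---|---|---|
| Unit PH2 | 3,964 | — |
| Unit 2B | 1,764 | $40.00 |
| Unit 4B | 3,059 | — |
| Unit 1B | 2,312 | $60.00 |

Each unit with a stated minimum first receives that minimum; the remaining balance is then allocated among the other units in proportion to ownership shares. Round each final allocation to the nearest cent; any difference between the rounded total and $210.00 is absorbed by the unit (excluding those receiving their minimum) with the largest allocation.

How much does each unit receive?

Unit PH2: $62.09 · Unit 2B: $40.00 · Unit 4B: $47.91 · Unit 1B: $60.00

Guaranteed amounts: Unit 2B $40.00; Unit 1B $60.00. Remaining pool $110.00.
Remaining pool split over remaining ownership shares 7,023: Unit PH2 62.0874 → $62.09; Unit 4B 47.9126 → $47.91.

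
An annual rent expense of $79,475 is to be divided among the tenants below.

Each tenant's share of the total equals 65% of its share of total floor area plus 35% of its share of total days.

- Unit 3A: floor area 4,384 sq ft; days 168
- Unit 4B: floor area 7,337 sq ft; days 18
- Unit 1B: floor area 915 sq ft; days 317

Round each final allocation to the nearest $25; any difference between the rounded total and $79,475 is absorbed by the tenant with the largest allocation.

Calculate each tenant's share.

Unit 3A: $27,225 | Unit 4B: $30,975 | Unit 1B: $21,275

Totals — floor area 12,636, days 503.
Blended shares (65% floor area + 35% days): Unit 3A 0.3424; Unit 4B 0.3899; Unit 1B 0.2676.
Proportional shares: Unit 3A 27,213.27; Unit 4B 30,990.68; Unit 1B 21,271.04.
At nearest $25: Unit 3A $27,225; Unit 4B $31,000; Unit 1B $21,275. Sum = $79,500.
Difference $79,475 − $79,500 = −$25 applied to largest allocation (Unit 4B): Unit 4B becomes $30,975.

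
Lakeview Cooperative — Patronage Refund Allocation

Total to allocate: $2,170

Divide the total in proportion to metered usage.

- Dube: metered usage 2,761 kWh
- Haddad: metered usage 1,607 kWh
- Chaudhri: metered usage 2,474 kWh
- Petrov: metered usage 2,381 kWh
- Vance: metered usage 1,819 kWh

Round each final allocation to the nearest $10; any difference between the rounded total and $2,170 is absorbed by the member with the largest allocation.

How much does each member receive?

Metered usage total: 11,042.
Proportional shares: Dube 2,761/11,042 × $2,170 = 542.60; Haddad 1,607/11,042 × $2,170 = 315.81; Chaudhri 2,474/11,042 × $2,170 = 486.20; Petrov 2,381/11,042 × $2,170 = 467.92; Vance 1,819/11,042 × $2,170 = 357.47.
After rounding ($10): Dube $540; Haddad $320; Chaudhri $490; Petrov $470; Vance $360. Sum = $2,180.
Difference $2,170 − $2,180 = −$10 applied to largest allocation (Dube): Dube becomes $530.

Dube: $530 · Haddad: $320 · Chaudhri: $490 · Petrov: $470 · Vance: $360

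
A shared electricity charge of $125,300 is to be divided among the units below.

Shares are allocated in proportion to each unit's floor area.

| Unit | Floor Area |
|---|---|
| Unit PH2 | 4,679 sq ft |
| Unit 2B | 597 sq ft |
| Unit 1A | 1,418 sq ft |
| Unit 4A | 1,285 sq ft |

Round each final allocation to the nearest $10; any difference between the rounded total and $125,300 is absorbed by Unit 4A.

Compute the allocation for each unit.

Unit PH2: $73,480; Unit 2B: $9,380; Unit 1A: $22,270; Unit 4A: $20,170

Combined floor area = 7,979.
Unrounded shares: Unit PH2 4,679/7,979 × $125,300 = 73,477.72; Unit 2B 597/7,979 × $125,300 = 9,375.12; Unit 1A 1,418/7,979 × $125,300 = 22,267.88; Unit 4A 1,285/7,979 × $125,300 = 20,179.28.
After rounding ($10): Unit PH2 $73,480; Unit 2B $9,380; Unit 1A $22,270; Unit 4A $20,180. Sum = $125,310.
Difference $125,300 − $125,310 = −$10 applied to Unit 4A: Unit 4A becomes $20,170.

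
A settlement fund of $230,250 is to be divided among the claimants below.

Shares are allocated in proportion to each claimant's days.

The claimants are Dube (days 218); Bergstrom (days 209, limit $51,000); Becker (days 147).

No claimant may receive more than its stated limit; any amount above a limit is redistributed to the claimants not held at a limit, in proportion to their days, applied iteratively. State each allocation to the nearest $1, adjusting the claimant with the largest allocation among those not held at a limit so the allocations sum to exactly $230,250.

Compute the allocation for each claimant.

Sum of days: 574.
Unconstrained shares: Dube 87,446.86; Bergstrom 83,836.67; Becker 58,966.46.
Cap binds for Bergstrom ($51,000); remaining pool $179,250 reallocated over remaining days 365.
Remaining shares: Dube 107,058.90 → $107,059; Becker 72,191.10 → $72,191.

Dube: $107,059 · Bergstrom: $51,000 · Becker: $72,191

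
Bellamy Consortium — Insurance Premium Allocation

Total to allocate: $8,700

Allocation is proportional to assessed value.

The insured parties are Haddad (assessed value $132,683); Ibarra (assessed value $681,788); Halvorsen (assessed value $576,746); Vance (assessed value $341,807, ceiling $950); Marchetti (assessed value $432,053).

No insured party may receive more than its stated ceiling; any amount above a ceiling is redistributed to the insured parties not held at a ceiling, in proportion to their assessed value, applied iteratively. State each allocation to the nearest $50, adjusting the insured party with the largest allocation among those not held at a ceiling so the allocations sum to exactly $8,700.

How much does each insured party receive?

Haddad: $550 | Ibarra: $2,900 | Halvorsen: $2,450 | Vance: $950 | Marchetti: $1,850

Combined assessed value = 2,165,077.
Proportional shares (ignoring caps): Haddad 533.16; Ibarra 2,739.65; Halvorsen 2,317.56; Vance 1,373.49; Marchetti 1,736.13.
Capped: Vance ($950); remaining pool $7,750 reallocated over remaining assessed value 1,823,270.
Shares after redistribution: Haddad 563.98 → $550; Ibarra 2,898.01 → $2,900; Halvorsen 2,451.52 → $2,450; Marchetti 1,836.49 → $1,850.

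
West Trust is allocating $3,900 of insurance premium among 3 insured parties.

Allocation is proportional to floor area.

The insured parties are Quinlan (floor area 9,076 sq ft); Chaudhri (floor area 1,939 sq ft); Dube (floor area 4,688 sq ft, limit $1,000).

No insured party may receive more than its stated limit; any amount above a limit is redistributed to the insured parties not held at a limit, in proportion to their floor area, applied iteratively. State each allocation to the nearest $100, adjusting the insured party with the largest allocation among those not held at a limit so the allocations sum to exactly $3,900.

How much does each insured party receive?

Quinlan: $2,400 | Chaudhri: $500 | Dube: $1,000

Combined floor area = 15,703.
Unconstrained shares: Quinlan 2,254.12; Chaudhri 481.57; Dube 1,164.31.
Cap binds for Dube ($1,000); remaining pool $2,900 reallocated over remaining floor area 11,015.
Redistributed shares: Quinlan 2,389.51 → $2,400; Chaudhri 510.49 → $500.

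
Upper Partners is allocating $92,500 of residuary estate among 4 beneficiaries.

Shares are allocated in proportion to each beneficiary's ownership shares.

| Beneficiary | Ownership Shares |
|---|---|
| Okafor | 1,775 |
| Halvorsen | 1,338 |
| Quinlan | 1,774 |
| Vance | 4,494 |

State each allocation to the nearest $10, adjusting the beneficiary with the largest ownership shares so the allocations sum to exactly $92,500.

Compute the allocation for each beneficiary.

Ownership shares total: 9,381.
Proportional shares: Okafor 1,775/9,381 × $92,500 = 17,502.13; Halvorsen 1,338/9,381 × $92,500 = 13,193.16; Quinlan 1,774/9,381 × $92,500 = 17,492.27; Vance 4,494/9,381 × $92,500 = 44,312.44.
After rounding ($10): Okafor $17,500; Halvorsen $13,190; Quinlan $17,490; Vance $44,310. Sum = $92,490.
Difference $92,500 − $92,490 = +$10 applied to largest ownership shares (Vance): Vance becomes $44,320.

Okafor: $17,500 | Halvorsen: $13,190 | Quinlan: $17,490 | Vance: $44,320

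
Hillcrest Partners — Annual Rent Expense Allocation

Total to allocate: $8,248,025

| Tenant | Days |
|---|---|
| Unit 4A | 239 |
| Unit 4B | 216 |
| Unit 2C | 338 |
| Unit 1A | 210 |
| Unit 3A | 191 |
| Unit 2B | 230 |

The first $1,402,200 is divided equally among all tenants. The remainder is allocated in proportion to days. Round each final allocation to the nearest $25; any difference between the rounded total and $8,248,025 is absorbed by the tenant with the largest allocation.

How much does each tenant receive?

Unit 4A: $1,382,675 | Unit 4B: $1,272,100 | Unit 2C: $1,858,625 | Unit 1A: $1,243,275 | Unit 3A: $1,151,925 | Unit 2B: $1,339,425

$1,402,200 shared equally gives $233,700 per tenant.
Remainder $6,845,825 by days (total 1,424): Unit 4A 1,148,983.27 → $1,148,975; Unit 4B 1,038,411.66 → $1,038,400; Unit 2C 1,624,921.95 → $1,624,925; Unit 1A 1,009,566.89 → $1,009,575; Unit 3A 918,225.12 → $918,225; Unit 2B 1,105,716.12 → $1,105,725.
Totals: Unit 4A $233,700 + $1,148,975 = $1,382,675; Unit 4B $233,700 + $1,038,400 = $1,272,100; Unit 2C $233,700 + $1,624,925 = $1,858,625; Unit 1A $233,700 + $1,009,575 = $1,243,275; Unit 3A $233,700 + $918,225 = $1,151,925; Unit 2B $233,700 + $1,105,725 = $1,339,425.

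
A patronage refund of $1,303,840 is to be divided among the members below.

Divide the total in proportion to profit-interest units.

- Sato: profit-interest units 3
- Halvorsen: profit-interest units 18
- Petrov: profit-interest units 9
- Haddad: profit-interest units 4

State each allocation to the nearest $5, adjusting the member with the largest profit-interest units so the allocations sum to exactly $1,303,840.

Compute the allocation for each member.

Total profit-interest units = 34.
Proportional shares: Sato 3/34 × $1,303,840 = 115,044.71; Halvorsen 18/34 × $1,303,840 = 690,268.24; Petrov 9/34 × $1,303,840 = 345,134.12; Haddad 4/34 × $1,303,840 = 153,392.94.
Rounded to nearest $5: Sato $115,045; Halvorsen $690,270; Petrov $345,135; Haddad $153,395. Sum = $1,303,845.
Difference $1,303,840 − $1,303,845 = −$5 applied to largest profit-interest units (Halvorsen): Halvorsen becomes $690,265.

Sato: $115,045 | Halvorsen: $690,265 | Petrov: $345,135 | Haddad: $153,395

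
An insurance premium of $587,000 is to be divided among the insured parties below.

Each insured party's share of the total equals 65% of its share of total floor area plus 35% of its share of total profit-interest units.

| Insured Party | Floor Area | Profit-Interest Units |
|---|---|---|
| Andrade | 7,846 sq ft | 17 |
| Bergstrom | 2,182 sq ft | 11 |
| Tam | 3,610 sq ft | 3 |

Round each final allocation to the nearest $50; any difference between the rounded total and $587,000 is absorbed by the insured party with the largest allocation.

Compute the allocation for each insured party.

Andrade: $332,150 | Bergstrom: $133,950 | Tam: $120,900

Floor area total 13,638; profit-interest units total 31.
Blended shares (65% floor area + 35% profit-interest units): Andrade 0.5659; Bergstrom 0.2282; Tam 0.2059.
Pro-rata amounts: Andrade 332,173.48; Bergstrom 133,947.37; Tam 120,879.14.
At nearest $50: Andrade $332,150; Bergstrom $133,950; Tam $120,900. Sum = $587,000.
Rounded total matches; no reconciliation needed.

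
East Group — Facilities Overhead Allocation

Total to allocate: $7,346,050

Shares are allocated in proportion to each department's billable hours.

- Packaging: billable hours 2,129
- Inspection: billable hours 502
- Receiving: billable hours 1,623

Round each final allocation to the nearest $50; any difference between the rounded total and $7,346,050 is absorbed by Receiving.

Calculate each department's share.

Packaging: $3,676,500 | Inspection: $866,900 | Receiving: $2,802,650

Total billable hours = 4,254.
Pro-rata amounts: Packaging 2,129/4,254 × $7,346,050 = 3,676,478.71; Inspection 502/4,254 × $7,346,050 = 866,882.25; Receiving 1,623/4,254 × $7,346,050 = 2,802,689.03.
Rounded to nearest $50: Packaging $3,676,500; Inspection $866,900; Receiving $2,802,700. Sum = $7,346,100.
Difference $7,346,050 − $7,346,100 = −$50 applied to Receiving: Receiving becomes $2,802,650.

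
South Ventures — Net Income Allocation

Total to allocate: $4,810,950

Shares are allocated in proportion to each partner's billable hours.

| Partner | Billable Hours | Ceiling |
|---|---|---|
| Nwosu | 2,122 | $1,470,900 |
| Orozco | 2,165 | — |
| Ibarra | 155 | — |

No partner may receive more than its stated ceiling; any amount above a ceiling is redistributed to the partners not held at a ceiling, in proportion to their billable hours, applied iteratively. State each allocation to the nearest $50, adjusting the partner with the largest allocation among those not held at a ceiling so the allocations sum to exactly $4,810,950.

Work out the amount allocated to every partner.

Billable hours total: 4,442.
Unconstrained shares: Nwosu 2,298,252.12; Orozco 2,344,823.67; Ibarra 167,874.21.
Capped: Nwosu ($1,470,900); remaining pool $3,340,050 reallocated over remaining billable hours 2,320.
Redistributed shares: Orozco 3,116,900.11 → $3,116,900; Ibarra 223,149.89 → $223,150.

Nwosu: $1,470,900 | Orozco: $3,116,900 | Ibarra: $223,150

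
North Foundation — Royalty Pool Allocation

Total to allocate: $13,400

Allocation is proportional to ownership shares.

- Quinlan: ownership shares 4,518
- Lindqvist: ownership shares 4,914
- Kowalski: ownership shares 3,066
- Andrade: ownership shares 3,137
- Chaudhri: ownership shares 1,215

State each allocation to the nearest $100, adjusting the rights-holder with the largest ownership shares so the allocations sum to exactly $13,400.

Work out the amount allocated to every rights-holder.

Quinlan: $3,600; Lindqvist: $3,900; Kowalski: $2,400; Andrade: $2,500; Chaudhri: $1,000

Total ownership shares = 4,518 + 4,914 + 3,066 + 3,137 + 1,215 = 16,850.
Proportional shares: Quinlan 3,592.95; Lindqvist 3,907.87; Kowalski 2,438.24; Andrade 2,494.71; Chaudhri 966.23.
After rounding ($100): Quinlan $3,600; Lindqvist $3,900; Kowalski $2,400; Andrade $2,500; Chaudhri $1,000. Sum = $13,400.
Rounded total matches; no reconciliation needed.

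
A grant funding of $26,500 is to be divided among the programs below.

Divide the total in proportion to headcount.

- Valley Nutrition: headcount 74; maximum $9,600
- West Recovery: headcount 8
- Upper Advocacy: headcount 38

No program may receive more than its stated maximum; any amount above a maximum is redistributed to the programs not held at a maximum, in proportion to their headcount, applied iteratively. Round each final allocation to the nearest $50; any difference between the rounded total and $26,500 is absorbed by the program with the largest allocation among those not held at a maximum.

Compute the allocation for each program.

Valley Nutrition: $9,600 · West Recovery: $2,950 · Upper Advocacy: $13,950

Combined headcount = 120.
Pro-rata shares before constraints: Valley Nutrition 16,341.67; West Recovery 1,766.67; Upper Advocacy 8,391.67.
Cap binds for Valley Nutrition ($9,600); residual $16,900 reallocated over remaining headcount 46.
Shares after redistribution: West Recovery 2,939.13 → $2,950; Upper Advocacy 13,960.87 → $13,950.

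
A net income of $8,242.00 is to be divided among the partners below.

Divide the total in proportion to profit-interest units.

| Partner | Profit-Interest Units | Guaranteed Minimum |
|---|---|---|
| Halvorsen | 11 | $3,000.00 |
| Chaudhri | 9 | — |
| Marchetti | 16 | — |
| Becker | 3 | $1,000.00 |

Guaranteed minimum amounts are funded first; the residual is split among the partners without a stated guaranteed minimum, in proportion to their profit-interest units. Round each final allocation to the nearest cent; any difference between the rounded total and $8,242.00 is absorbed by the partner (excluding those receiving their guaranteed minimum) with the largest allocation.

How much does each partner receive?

Fund the minimums — Halvorsen $3,000.00; Becker $1,000.00. Remaining pool $4,242.00.
Remaining pool split over remaining profit-interest units 25: Chaudhri 1,527.1200 → $1,527.12; Marchetti 2,714.8800 → $2,714.88.

Halvorsen: $3,000.00 | Chaudhri: $1,527.12 | Marchetti: $2,714.88 | Becker: $1,000.00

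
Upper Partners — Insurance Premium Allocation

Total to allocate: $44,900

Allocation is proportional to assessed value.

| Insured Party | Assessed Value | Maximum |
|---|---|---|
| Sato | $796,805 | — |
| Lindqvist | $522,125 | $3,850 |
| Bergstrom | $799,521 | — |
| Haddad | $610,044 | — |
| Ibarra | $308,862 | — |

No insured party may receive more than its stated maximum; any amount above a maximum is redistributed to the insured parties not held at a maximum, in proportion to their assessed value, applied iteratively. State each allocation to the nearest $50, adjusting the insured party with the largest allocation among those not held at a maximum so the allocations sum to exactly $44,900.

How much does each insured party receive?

Combined assessed value = 3,037,357.
Pro-rata shares before constraints: Sato 11,778.84; Lindqvist 7,718.36; Bergstrom 11,818.99; Haddad 9,018.03; Ibarra 4,565.78.
Capped: Lindqvist ($3,850); residual $41,050 reallocated over remaining assessed value 2,515,232.
Shares after redistribution: Sato 13,004.31 → $13,000; Bergstrom 13,048.63 → $13,050; Haddad 9,956.26 → $9,950; Ibarra 5,040.80 → $5,050.

Sato: $13,000; Lindqvist: $3,850; Bergstrom: $13,050; Haddad: $9,950; Ibarra: $5,050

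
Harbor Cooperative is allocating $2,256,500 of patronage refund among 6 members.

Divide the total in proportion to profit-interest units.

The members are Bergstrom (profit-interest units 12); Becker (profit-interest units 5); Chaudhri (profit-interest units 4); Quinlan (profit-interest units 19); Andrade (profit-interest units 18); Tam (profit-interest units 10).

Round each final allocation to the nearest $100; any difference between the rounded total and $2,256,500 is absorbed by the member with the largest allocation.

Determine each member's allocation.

Profit-interest units total: 68.
Proportional shares: Bergstrom 12/68 × $2,256,500 = 398,205.88; Becker 5/68 × $2,256,500 = 165,919.12; Chaudhri 4/68 × $2,256,500 = 132,735.29; Quinlan 19/68 × $2,256,500 = 630,492.65; Andrade 18/68 × $2,256,500 = 597,308.82; Tam 10/68 × $2,256,500 = 331,838.24.
After rounding ($100): Bergstrom $398,200; Becker $165,900; Chaudhri $132,700; Quinlan $630,500; Andrade $597,300; Tam $331,800. Sum = $2,256,400.
Difference $2,256,500 − $2,256,400 = +$100 applied to largest allocation (Quinlan): Quinlan becomes $630,600.

Bergstrom: $398,200; Becker: $165,900; Chaudhri: $132,700; Quinlan: $630,600; Andrade: $597,300; Tam: $331,800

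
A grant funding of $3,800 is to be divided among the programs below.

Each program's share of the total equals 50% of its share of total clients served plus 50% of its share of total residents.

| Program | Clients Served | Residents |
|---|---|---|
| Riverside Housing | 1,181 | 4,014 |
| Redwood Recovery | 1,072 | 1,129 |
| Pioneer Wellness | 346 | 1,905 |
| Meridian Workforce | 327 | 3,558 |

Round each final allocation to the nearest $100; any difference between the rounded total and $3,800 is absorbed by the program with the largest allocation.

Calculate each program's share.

Riverside Housing: $1,500 | Redwood Recovery: $900 | Pioneer Wellness: $600 | Meridian Workforce: $800

Clients served total 2,926; residents total 10,606.
Blended shares (50% clients served + 50% residents): Riverside Housing 0.3910; Redwood Recovery 0.2364; Pioneer Wellness 0.1489; Meridian Workforce 0.2236.
Unrounded shares: Riverside Housing 1,485.97; Redwood Recovery 898.36; Pioneer Wellness 565.94; Meridian Workforce 849.73.
At nearest $100: Riverside Housing $1,500; Redwood Recovery $900; Pioneer Wellness $600; Meridian Workforce $800. Sum = $3,800.
No rounding difference to absorb.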